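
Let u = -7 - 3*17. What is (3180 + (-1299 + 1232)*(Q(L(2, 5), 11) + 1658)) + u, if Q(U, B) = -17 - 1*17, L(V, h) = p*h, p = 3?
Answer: -105686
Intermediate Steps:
L(V, h) = 3*h
Q(U, B) = -34 (Q(U, B) = -17 - 17 = -34)
u = -58 (u = -7 - 51 = -58)
(3180 + (-1299 + 1232)*(Q(L(2, 5), 11) + 1658)) + u = (3180 + (-1299 + 1232)*(-34 + 1658)) - 58 = (3180 - 67*1624) - 58 = (3180 - 108808) - 58 = -105628 - 58 = -105686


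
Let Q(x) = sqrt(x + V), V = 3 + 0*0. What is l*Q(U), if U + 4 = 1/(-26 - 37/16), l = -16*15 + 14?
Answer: -226*I*sqrt(212457)/453 ≈ -229.96*I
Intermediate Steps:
l = -226 (l = -240 + 14 = -226)
V = 3 (V = 3 + 0 = 3)
U = -1828/453 (U = -4 + 1/(-26 - 37/16) = -4 + 1/(-453/16) = -4 - 16/453 = -1828/453 ≈ -4.0353)
Q(x) = sqrt(3 + x) (Q(x) = sqrt(x + 3) = sqrt(3 + x))
l*Q(U) = -226*sqrt(3 - 1828/453) = -226*I*sqrt(212457)/453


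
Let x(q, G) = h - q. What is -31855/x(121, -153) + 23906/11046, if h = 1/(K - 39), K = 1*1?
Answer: 320976577/1209537 ≈ 265.37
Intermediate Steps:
K = 1
h = -1/38 (h = 1/(1 - 39) = 1/(-38) = -1/38 ≈ -0.026316)
x(q, G) = -1/38 - q
-31855/x(121, -153) + 23906/11046 = -31855/(-1/38 - 1*121) + 23906/11046 = -31855/(-1/38 - 121) + 23906*(1/11046) = -31855/(-4599/38) + 11953/5523 = -31855*(-38/4599) + 11953/5523 = 1210490/4599 + 11953/5523 = 320976577/1209537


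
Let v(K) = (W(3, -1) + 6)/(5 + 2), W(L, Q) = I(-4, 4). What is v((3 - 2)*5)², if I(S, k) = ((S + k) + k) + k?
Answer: 4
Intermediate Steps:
I(S, k) = S + 3*k (I(S, k) = (S + 2*k) + k = S + 3*k)
W(L, Q) = 8 (W(L, Q) = -4 + 3*4 = -4 + 12 = 8)
v(K) = 2 (v(K) = (8 + 6)/(5 + 2) = 14/7 = 14*(⅐) = 2)
v((3 - 2)*5)² = 2² = 4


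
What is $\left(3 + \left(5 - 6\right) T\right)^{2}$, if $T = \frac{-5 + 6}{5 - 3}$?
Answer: $\frac{25}{4} \approx 6.25$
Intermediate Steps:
$T = \frac{1}{2}$ ($T = 1 \cdot \frac{1}{2} = \frac{1}{2} \approx 0.5$)
$\left(3 + \left(5 - 6\right) T\right)^{2} = \left(3 + \left(5 - 6\right) \frac{1}{2}\right)^{2} = \left(3 - \frac{1}{2}\right)^{2} = \left(\frac{5}{2}\right)^{2} = \frac{25}{4}$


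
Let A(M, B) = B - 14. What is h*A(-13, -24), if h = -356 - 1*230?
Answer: 22268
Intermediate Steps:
h = -586 (h = -356 - 230 = -586)
A(M, B) = -14 + B
h*A(-13, -24) = -586*(-14 - 24) = -586*(-38) = 22268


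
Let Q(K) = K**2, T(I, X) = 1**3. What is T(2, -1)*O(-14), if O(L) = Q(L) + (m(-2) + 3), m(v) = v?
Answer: 197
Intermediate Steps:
T(I, X) = 1
O(L) = 1 + L**2 (O(L) = L**2 + (-2 + 3) = L**2 + 1 = 1 + L**2)
T(2, -1)*O(-14) = 1*(1 + (-14)**2) = 1*(1 + 196) = 1*197 = 197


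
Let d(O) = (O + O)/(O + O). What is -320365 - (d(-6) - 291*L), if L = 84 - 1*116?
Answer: -329678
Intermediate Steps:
d(O) = 1 (d(O) = (2*O)/((2*O)) = (2*O)*(1/(2*O)) = 1)
L = -32 (L = 84 - 116 = -32)
-320365 - (d(-6) - 291*L) = -320365 - (1 - 291*(-32)) = -320365 - (1 + 9312) = -320365 - 1*9313 = -320365 - 9313 = -329678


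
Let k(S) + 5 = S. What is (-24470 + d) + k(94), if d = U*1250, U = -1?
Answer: -25631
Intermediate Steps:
k(S) = -5 + S
d = -1250 (d = -1*1250 = -1250)
(-24470 + d) + k(94) = (-24470 - 1250) + (-5 + 94) = -25720 + 89 = -25631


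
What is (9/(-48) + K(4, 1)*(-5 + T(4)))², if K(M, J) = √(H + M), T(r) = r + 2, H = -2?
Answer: 521/256 - 3*√2/8 ≈ 1.5048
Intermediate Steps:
T(r) = 2 + r
K(M, J) = √(-2 + M)
(9/(-48) + K(4, 1)*(-5 + T(4)))² = (9/(-48) + √(-2 + 4)*(-5 + (2 + 4)))² = (9*(-1/48) + √2*(-5 + 6))² = (-3/16 + √2*1)² = (-3/16 + √2)²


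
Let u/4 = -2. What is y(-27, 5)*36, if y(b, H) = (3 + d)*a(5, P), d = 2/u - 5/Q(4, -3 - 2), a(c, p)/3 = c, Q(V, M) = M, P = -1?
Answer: 2025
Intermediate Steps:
u = -8 (u = 4*(-2) = -8)
a(c, p) = 3*c
d = ¾ (d = 2/(-8) - 5/(-3 - 2) = 2*(-⅛) - 5/(-5) = -¼ - 5*(-⅕) = -¼ + 1 = ¾ ≈ 0.75000)
y(b, H) = 225/4 (y(b, H) = (3 + ¾)*(3*5) = (15/4)*15 = 225/4)
y(-27, 5)*36 = (225/4)*36 = 2025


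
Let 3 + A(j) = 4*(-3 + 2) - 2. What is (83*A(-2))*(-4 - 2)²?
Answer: -26892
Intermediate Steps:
A(j) = -9 (A(j) = -3 + (4*(-3 + 2) - 2) = -3 + (4*(-1) - 2) = -3 + (-4 - 2) = -3 - 6 = -9)
(83*A(-2))*(-4 - 2)² = (83*(-9))*(-4 - 2)² = -747*(-6)² = -747*36 = -26892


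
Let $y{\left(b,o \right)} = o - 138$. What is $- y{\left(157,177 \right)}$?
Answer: $-39$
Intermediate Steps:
$y{\left(b,o \right)} = -138 + o$ ($y{\left(b,o \right)} = o - 138 = -138 + o$)
$- y{\left(157,177 \right)} = - (-138 + 177) = \left(-1\right) 39 = -39$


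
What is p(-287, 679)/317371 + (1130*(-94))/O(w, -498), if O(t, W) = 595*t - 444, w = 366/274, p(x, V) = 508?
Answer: -4618402810984/15251898147 ≈ -302.81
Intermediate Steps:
w = 183/137 (w = 366*(1/274) = 183/137 ≈ 1.3358)
O(t, W) = -444 + 595*t
p(-287, 679)/317371 + (1130*(-94))/O(w, -498) = 508/317371 + (1130*(-94))/(-444 + 595*(183/137)) = 508*(1/317371) - 106220/(-444 + 108885/137) = 508/317371 - 106220/48057/137 = 508/317371 - 106220*137/48057 = 508/317371 - 14552140/48057 = -4618402810984/15251898147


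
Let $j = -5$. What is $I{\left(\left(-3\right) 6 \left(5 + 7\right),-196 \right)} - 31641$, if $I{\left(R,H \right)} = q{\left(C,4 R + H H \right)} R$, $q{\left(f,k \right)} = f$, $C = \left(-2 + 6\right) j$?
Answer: $-27321$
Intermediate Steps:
$C = -20$ ($C = \left(-2 + 6\right) \left(-5\right) = 4 \left(-5\right) = -20$)
$I{\left(R,H \right)} = - 20 R$
$I{\left(\left(-3\right) 6 \left(5 + 7\right),-196 \right)} - 31641 = - 20 \left(-3\right) 6 \left(5 + 7\right) - 31641 = - 20 \left(\left(-18\right) 12\right) - 31641 = \left(-20\right) \left(-216\right) - 31641 = 4320 - 31641 = -27321$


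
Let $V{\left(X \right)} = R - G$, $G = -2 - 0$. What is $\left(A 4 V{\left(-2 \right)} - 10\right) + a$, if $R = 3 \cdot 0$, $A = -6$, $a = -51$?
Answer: $-109$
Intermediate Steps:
$G = -2$ ($G = -2 + 0 = -2$)
$R = 0$
$V{\left(X \right)} = 2$ ($V{\left(X \right)} = 0 - -2 = 0 + 2 = 2$)
$\left(A 4 V{\left(-2 \right)} - 10\right) + a = \left(\left(-6\right) 4 \cdot 2 - 10\right) - 51 = \left(\left(-24\right) 2 - 10\right) - 51 = \left(-48 - 10\right) - 51 = -58 - 51 = -109$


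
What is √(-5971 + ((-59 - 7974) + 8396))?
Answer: 2*I*√1402 ≈ 74.887*I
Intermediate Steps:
√(-5971 + ((-59 - 7974) + 8396)) = √(-5971 + (-8033 + 8396)) = √(-5971 + 363) = √(-5608) = 2*I*√1402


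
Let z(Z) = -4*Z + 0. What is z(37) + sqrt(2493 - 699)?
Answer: -148 + sqrt(1794) ≈ -105.64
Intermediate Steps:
z(Z) = -4*Z
z(37) + sqrt(2493 - 699) = -4*37 + sqrt(2493 - 699) = -148 + sqrt(1794)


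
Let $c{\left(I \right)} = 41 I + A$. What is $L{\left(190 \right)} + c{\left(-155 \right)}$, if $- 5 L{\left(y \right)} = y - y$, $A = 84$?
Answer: $-6271$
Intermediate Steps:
$c{\left(I \right)} = 84 + 41 I$ ($c{\left(I \right)} = 41 I + 84 = 84 + 41 I$)
$L{\left(y \right)} = 0$ ($L{\left(y \right)} = - \frac{y - y}{5} = \left(- \frac{1}{5}\right) 0 = 0$)
$L{\left(190 \right)} + c{\left(-155 \right)} = 0 + \left(84 + 41 \left(-155\right)\right) = 0 + \left(84 - 6355\right) = 0 - 6271 = -6271$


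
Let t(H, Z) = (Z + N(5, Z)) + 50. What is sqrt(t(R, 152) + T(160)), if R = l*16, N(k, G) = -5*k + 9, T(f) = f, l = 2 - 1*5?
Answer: sqrt(346) ≈ 18.601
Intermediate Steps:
l = -3 (l = 2 - 5 = -3)
N(k, G) = 9 - 5*k
R = -48 (R = -3*16 = -48)
t(H, Z) = 34 + Z (t(H, Z) = (Z + (9 - 5*5)) + 50 = (Z + (9 - 25)) + 50 = (Z - 16) + 50 = (-16 + Z) + 50 = 34 + Z)
sqrt(t(R, 152) + T(160)) = sqrt((34 + 152) + 160) = sqrt(186 + 160) = sqrt(346)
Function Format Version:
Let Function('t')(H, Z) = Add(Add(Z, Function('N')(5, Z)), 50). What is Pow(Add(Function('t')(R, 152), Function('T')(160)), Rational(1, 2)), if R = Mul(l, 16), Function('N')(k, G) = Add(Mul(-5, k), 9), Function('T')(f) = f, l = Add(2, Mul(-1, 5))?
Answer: Pow(346, Rational(1, 2)) ≈ 18.601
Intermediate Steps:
l = -3 (l = Add(2, -5) = -3)
Function('N')(k, G) = Add(9, Mul(-5, k))
R = -48 (R = Mul(-3, 16) = -48)
Function('t')(H, Z) = Add(34, Z) (Function('t')(H, Z) = Add(Add(Z, Add(9, Mul(-5, 5))), 50) = Add(Add(Z, Add(9, -25)), 50) = Add(Add(Z, -16), 50) = Add(Add(-16, Z), 50) = Add(34, Z))
Pow(Add(Function('t')(R, 152), Function('T')(160)), Rational(1, 2)) = Pow(Add(Add(34, 152), 160), Rational(1, 2)) = Pow(Add(186, 160), Rational(1, 2)) = Pow(346, Rational(1, 2))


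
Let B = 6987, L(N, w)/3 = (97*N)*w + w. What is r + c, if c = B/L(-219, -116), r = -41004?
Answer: -101036805959/2464072 ≈ -41004.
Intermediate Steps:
L(N, w) = 3*w + 291*N*w (L(N, w) = 3*((97*N)*w + w) = 3*(97*N*w + w) = 3*(w + 97*N*w) = 3*w + 291*N*w)
c = 2329/2464072 (c = 6987/((3*(-116)*(1 + 97*(-219)))) = 6987/((3*(-116)*(1 - 21243))) = 6987/((3*(-116)*(-21242))) = 6987/7392216 = 6987*(1/7392216) = 2329/2464072 ≈ 0.00094518)
r + c = -41004 + 2329/2464072 = -101036805959/2464072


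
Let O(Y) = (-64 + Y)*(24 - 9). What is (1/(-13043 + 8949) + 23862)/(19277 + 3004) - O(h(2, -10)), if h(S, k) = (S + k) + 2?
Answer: 13696717961/13031202 ≈ 1051.1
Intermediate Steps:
h(S, k) = 2 + S + k
O(Y) = -960 + 15*Y (O(Y) = (-64 + Y)*15 = -960 + 15*Y)
(1/(-13043 + 8949) + 23862)/(19277 + 3004) - O(h(2, -10)) = (1/(-13043 + 8949) + 23862)/(19277 + 3004) - (-960 + 15*(2 + 2 - 10)) = (1/(-4094) + 23862)/22281 - (-960 + 15*(-6)) = (-1/4094 + 23862)*(1/22281) - (-960 - 90) = (97691027/4094)*(1/22281) - 1*(-1050) = 13955861/13031202 + 1050 = 13696717961/13031202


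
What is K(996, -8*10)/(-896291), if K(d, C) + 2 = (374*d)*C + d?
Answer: 29799326/896291 ≈ 33.247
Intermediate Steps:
K(d, C) = -2 + d + 374*C*d (K(d, C) = -2 + ((374*d)*C + d) = -2 + (374*C*d + d) = -2 + (d + 374*C*d) = -2 + d + 374*C*d)
K(996, -8*10)/(-896291) = (-2 + 996 + 374*(-8*10)*996)/(-896291) = (-2 + 996 + 374*(-80)*996)*(-1/896291) = (-2 + 996 - 29800320)*(-1/896291) = -29799326*(-1/896291) = 29799326/896291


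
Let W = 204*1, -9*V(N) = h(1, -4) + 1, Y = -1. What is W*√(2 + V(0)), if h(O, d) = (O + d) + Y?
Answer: 68*√21 ≈ 311.62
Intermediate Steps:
h(O, d) = -1 + O + d (h(O, d) = (O + d) - 1 = -1 + O + d)
V(N) = ⅓ (V(N) = -((-1 + 1 - 4) + 1)/9 = -(-4 + 1)/9 = -⅑*(-3) = ⅓)
W = 204
W*√(2 + V(0)) = 204*√(2 + ⅓) = 204*√(7/3) = 204*(√21/3) = 68*√21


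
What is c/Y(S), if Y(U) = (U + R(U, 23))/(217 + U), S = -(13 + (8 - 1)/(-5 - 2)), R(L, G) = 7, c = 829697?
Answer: -34017577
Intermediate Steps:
S = -12 (S = -(13 + 7/(-7)) = -(13 + 7*(-⅐)) = -(13 - 1) = -1*12 = -12)
Y(U) = (7 + U)/(217 + U) (Y(U) = (U + 7)/(217 + U) = (7 + U)/(217 + U))
c/Y(S) = 829697/(((7 - 12)/(217 - 12))) = 829697/((-5/205)) = 829697/(((1/205)*(-5))) = 829697/(-1/41) = 829697*(-41) = -34017577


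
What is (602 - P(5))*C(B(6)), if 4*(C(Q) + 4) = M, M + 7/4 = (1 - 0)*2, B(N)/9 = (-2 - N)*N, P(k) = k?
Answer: -37611/16 ≈ -2350.7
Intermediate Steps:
B(N) = 9*N*(-2 - N) (B(N) = 9*((-2 - N)*N) = 9*(N*(-2 - N)) = 9*N*(-2 - N))
M = ¼ (M = -7/4 + (1 - 0)*2 = -7/4 + (1 - 1*0)*2 = -7/4 + (1 + 0)*2 = -7/4 + 1*2 = -7/4 + 2 = ¼ ≈ 0.25000)
C(Q) = -63/16 (C(Q) = -4 + (¼)*(¼) = -4 + 1/16 = -63/16)
(602 - P(5))*C(B(6)) = (602 - 1*5)*(-63/16) = (602 - 5)*(-63/16) = 597*(-63/16) = -37611/16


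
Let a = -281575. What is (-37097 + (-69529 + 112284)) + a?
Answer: -275917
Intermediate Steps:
(-37097 + (-69529 + 112284)) + a = (-37097 + (-69529 + 112284)) - 281575 = (-37097 + 42755) - 281575 = 5658 - 281575 = -275917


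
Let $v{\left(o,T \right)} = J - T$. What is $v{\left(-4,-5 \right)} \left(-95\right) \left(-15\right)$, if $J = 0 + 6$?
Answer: $15675$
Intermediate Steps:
$J = 6$
$v{\left(o,T \right)} = 6 - T$
$v{\left(-4,-5 \right)} \left(-95\right) \left(-15\right) = \left(6 - -5\right) \left(-95\right) \left(-15\right) = \left(6 + 5\right) \left(-95\right) \left(-15\right) = 11 \left(-95\right) \left(-15\right) = \left(-1045\right) \left(-15\right) = 15675$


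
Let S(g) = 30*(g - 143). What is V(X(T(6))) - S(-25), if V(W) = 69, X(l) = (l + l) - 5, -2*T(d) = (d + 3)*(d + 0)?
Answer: 5109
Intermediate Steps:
T(d) = -d*(3 + d)/2 (T(d) = -(d + 3)*(d + 0)/2 = -(3 + d)*d/2 = -d*(3 + d)/2)
X(l) = -5 + 2*l (X(l) = 2*l - 5 = -5 + 2*l)
S(g) = -4290 + 30*g (S(g) = 30*(-143 + g) = -4290 + 30*g)
V(X(T(6))) - S(-25) = 69 - (-4290 + 30*(-25)) = 69 - (-4290 - 750) = 69 - 1*(-5040) = 69 + 5040 = 5109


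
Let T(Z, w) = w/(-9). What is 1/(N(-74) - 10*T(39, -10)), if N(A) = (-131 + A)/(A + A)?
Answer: -1332/12955 ≈ -0.10282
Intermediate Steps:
T(Z, w) = -w/9 (T(Z, w) = w*(-⅑) = -w/9)
N(A) = (-131 + A)/(2*A) (N(A) = (-131 + A)/((2*A)) = (-131 + A)*(1/(2*A)) = (-131 + A)/(2*A))
1/(N(-74) - 10*T(39, -10)) = 1/((½)*(-131 - 74)/(-74) - (-10)*(-10)/9) = 1/((½)*(-1/74)*(-205) - 10*10/9) = 1/(205/148 - 100/9) = 1/(-12955/1332) = -1332/12955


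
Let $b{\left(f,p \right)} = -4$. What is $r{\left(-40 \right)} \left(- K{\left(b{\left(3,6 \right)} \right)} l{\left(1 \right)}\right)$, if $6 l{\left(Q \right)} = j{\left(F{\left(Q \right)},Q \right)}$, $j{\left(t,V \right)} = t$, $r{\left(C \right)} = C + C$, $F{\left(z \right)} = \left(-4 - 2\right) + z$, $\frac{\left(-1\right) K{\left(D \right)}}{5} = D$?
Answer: $- \frac{4000}{3} \approx -1333.3$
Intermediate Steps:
$K{\left(D \right)} = - 5 D$
$F{\left(z \right)} = -6 + z$
$r{\left(C \right)} = 2 C$
$l{\left(Q \right)} = -1 + \frac{Q}{6}$ ($l{\left(Q \right)} = \frac{-6 + Q}{6} = -1 + \frac{Q}{6}$)
$r{\left(-40 \right)} \left(- K{\left(b{\left(3,6 \right)} \right)} l{\left(1 \right)}\right) = 2 \left(-40\right) \left(- \left(-5\right) \left(-4\right) \left(-1 + \frac{1}{6} \cdot 1\right)\right) = - 80 \left(- 20 \left(-1 + \frac{1}{6}\right)\right) = - 80 \left(- \frac{20 \left(-5\right)}{6}\right) = - 80 \left(\left(-1\right) \left(- \frac{50}{3}\right)\right) = \left(-80\right) \frac{50}{3} = - \frac{4000}{3}$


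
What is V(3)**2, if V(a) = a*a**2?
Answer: 729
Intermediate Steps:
V(a) = a**3
V(3)**2 = (3**3)**2 = 27**2 = 729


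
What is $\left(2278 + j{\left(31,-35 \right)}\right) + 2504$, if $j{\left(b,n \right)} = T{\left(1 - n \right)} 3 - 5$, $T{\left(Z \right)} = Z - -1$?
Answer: $4888$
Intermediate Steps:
$T{\left(Z \right)} = 1 + Z$ ($T{\left(Z \right)} = Z + 1 = 1 + Z$)
$j{\left(b,n \right)} = 1 - 3 n$ ($j{\left(b,n \right)} = \left(1 - \left(-1 + n\right)\right) 3 - 5 = \left(2 - n\right) 3 - 5 = \left(6 - 3 n\right) - 5 = 1 - 3 n$)
$\left(2278 + j{\left(31,-35 \right)}\right) + 2504 = \left(2278 + \left(1 - -105\right)\right) + 2504 = \left(2278 + \left(1 + 105\right)\right) + 2504 = \left(2278 + 106\right) + 2504 = 2384 + 2504 = 4888$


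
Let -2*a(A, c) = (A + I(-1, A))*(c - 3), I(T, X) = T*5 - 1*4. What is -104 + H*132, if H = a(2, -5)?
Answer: -3800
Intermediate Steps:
I(T, X) = -4 + 5*T (I(T, X) = 5*T - 4 = -4 + 5*T)
a(A, c) = -(-9 + A)*(-3 + c)/2 (a(A, c) = -(A + (-4 + 5*(-1)))*(c - 3)/2 = -(A + (-4 - 5))*(-3 + c)/2 = -(A - 9)*(-3 + c)/2 = -(-9 + A)*(-3 + c)/2)
H = -28 (H = -27/2 + (3/2)*2 + (9/2)*(-5) - ½*2*(-5) = -27/2 + 3 - 45/2 + 5 = -28)
-104 + H*132 = -104 - 28*132 = -104 - 3696 = -3800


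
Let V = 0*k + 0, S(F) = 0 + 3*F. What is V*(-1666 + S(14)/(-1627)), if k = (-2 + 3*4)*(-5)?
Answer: 0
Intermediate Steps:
S(F) = 3*F
k = -50 (k = (-2 + 12)*(-5) = 10*(-5) = -50)
V = 0 (V = 0*(-50) + 0 = 0 + 0 = 0)
V*(-1666 + S(14)/(-1627)) = 0*(-1666 + (3*14)/(-1627)) = 0*(-1666 + 42*(-1/1627)) = 0*(-1666 - 42/1627) = 0*(-2710624/1627) = 0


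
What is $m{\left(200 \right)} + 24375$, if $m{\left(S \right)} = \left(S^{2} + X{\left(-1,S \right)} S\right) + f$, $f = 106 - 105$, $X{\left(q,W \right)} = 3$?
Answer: $64976$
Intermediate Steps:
$f = 1$
$m{\left(S \right)} = 1 + S^{2} + 3 S$ ($m{\left(S \right)} = \left(S^{2} + 3 S\right) + 1 = 1 + S^{2} + 3 S$)
$m{\left(200 \right)} + 24375 = \left(1 + 200^{2} + 3 \cdot 200\right) + 24375 = \left(1 + 40000 + 600\right) + 24375 = 40601 + 24375 = 64976$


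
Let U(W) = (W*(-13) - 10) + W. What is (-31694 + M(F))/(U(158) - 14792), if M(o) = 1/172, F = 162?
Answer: 5451367/2872056 ≈ 1.8981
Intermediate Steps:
U(W) = -10 - 12*W (U(W) = (-13*W - 10) + W = (-10 - 13*W) + W = -10 - 12*W)
M(o) = 1/172
(-31694 + M(F))/(U(158) - 14792) = (-31694 + 1/172)/((-10 - 12*158) - 14792) = -5451367/(172*((-10 - 1896) - 14792)) = -5451367/(172*(-1906 - 14792)) = -5451367/172/(-16698) = -5451367/172*(-1/16698) = 5451367/2872056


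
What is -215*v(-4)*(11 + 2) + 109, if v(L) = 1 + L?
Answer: 8494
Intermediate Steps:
-215*v(-4)*(11 + 2) + 109 = -215*(1 - 4)*(11 + 2) + 109 = -(-645)*13 + 109 = -215*(-39) + 109 = 8385 + 109 = 8494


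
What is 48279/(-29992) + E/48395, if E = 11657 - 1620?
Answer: -2035432501/1451462840 ≈ -1.4023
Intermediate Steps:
E = 10037
48279/(-29992) + E/48395 = 48279/(-29992) + 10037/48395 = 48279*(-1/29992) + 10037*(1/48395) = -48279/29992 + 10037/48395 = -2035432501/1451462840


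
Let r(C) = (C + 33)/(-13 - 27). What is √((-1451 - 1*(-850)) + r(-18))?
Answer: I*√9622/4 ≈ 24.523*I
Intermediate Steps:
r(C) = -33/40 - C/40 (r(C) = (33 + C)/(-40) = (33 + C)*(-1/40) = -33/40 - C/40)
√((-1451 - 1*(-850)) + r(-18)) = √((-1451 - 1*(-850)) + (-33/40 - 1/40*(-18))) = √((-1451 + 850) + (-33/40 + 9/20)) = √(-601 - 3/8) = √(-4811/8) = I*√9622/4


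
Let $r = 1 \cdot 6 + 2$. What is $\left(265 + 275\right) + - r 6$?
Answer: $492$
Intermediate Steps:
$r = 8$ ($r = 6 + 2 = 8$)
$\left(265 + 275\right) + - r 6 = \left(265 + 275\right) + \left(-1\right) 8 \cdot 6 = 540 - 48 = 492$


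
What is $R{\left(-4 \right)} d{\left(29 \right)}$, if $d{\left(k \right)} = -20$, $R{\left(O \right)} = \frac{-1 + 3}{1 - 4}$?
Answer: $\frac{40}{3} \approx 13.333$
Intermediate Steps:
$R{\left(O \right)} = - \frac{2}{3}$ ($R{\left(O \right)} = \frac{2}{-3} = 2 \left(- \frac{1}{3}\right) = - \frac{2}{3}$)
$R{\left(-4 \right)} d{\left(29 \right)} = \left(- \frac{2}{3}\right) \left(-20\right) = \frac{40}{3}$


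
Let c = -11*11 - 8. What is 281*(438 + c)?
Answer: 86829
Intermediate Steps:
c = -129 (c = -121 - 8 = -129)
281*(438 + c) = 281*(438 - 129) = 281*309 = 86829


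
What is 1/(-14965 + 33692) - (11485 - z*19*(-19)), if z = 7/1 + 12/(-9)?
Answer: -760166381/56181 ≈ -13531.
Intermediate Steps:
z = 17/3 (z = 7*1 + 12*(-⅑) = 7 - 4/3 = 17/3 ≈ 5.6667)
1/(-14965 + 33692) - (11485 - z*19*(-19)) = 1/(-14965 + 33692) - (11485 - (17/3)*19*(-19)) = 1/18727 - (11485 - 323*(-19)/3) = 1/18727 - (11485 - 1*(-6137/3)) = 1/18727 - (11485 + 6137/3) = 1/18727 - 1*40592/3 = 1/18727 - 40592/3 = -760166381/56181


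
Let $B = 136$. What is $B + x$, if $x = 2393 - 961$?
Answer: $1568$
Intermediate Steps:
$x = 1432$ ($x = 2393 - 961 = 1432$)
$B + x = 136 + 1432 = 1568$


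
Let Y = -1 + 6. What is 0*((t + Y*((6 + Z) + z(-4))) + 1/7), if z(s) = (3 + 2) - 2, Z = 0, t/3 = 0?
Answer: 0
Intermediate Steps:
t = 0 (t = 3*0 = 0)
z(s) = 3 (z(s) = 5 - 2 = 3)
Y = 5
0*((t + Y*((6 + Z) + z(-4))) + 1/7) = 0*((0 + 5*((6 + 0) + 3)) + 1/7) = 0*((0 + 5*(6 + 3)) + ⅐) = 0*((0 + 5*9) + ⅐) = 0*((0 + 45) + ⅐) = 0*(45 + ⅐) = 0*(316/7) = 0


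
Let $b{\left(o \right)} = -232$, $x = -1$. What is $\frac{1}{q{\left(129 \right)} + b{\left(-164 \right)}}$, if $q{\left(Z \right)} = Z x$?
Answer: $- \frac{1}{361} \approx -0.0027701$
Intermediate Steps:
$q{\left(Z \right)} = - Z$ ($q{\left(Z \right)} = Z \left(-1\right) = - Z$)
$\frac{1}{q{\left(129 \right)} + b{\left(-164 \right)}} = \frac{1}{\left(-1\right) 129 - 232} = \frac{1}{-129 - 232} = \frac{1}{-361} = - \frac{1}{361}$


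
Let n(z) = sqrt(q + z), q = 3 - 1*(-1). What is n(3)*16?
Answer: 16*sqrt(7) ≈ 42.332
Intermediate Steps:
q = 4 (q = 3 + 1 = 4)
n(z) = sqrt(4 + z)
n(3)*16 = sqrt(4 + 3)*16 = sqrt(7)*16 = 16*sqrt(7)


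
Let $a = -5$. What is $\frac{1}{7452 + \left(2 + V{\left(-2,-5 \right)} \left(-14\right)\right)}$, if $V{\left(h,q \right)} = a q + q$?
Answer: $\frac{1}{7174} \approx 0.00013939$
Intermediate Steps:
$V{\left(h,q \right)} = - 4 q$ ($V{\left(h,q \right)} = - 5 q + q = - 4 q$)
$\frac{1}{7452 + \left(2 + V{\left(-2,-5 \right)} \left(-14\right)\right)} = \frac{1}{7452 + \left(2 + \left(-4\right) \left(-5\right) \left(-14\right)\right)} = \frac{1}{7452 + \left(2 + 20 \left(-14\right)\right)} = \frac{1}{7452 + \left(2 - 280\right)} = \frac{1}{7452 - 278} = \frac{1}{7174}$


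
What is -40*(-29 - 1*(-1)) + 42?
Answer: 1162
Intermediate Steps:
-40*(-29 - 1*(-1)) + 42 = -40*(-29 + 1) + 42 = -40*(-28) + 42 = 1120 + 42 = 1162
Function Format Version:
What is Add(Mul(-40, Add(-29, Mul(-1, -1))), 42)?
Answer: 1162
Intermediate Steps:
Add(Mul(-40, Add(-29, Mul(-1, -1))), 42) = Add(Mul(-40, Add(-29, 1)), 42) = Add(Mul(-40, -28), 42) = Add(1120, 42) = 1162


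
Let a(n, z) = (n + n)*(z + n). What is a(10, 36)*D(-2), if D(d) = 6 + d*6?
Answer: -5520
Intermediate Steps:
a(n, z) = 2*n*(n + z) (a(n, z) = (2*n)*(n + z) = 2*n*(n + z))
D(d) = 6 + 6*d
a(10, 36)*D(-2) = (2*10*(10 + 36))*(6 + 6*(-2)) = (2*10*46)*(6 - 12) = 920*(-6) = -5520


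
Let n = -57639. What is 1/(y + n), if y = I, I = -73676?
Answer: -1/131315 ≈ -7.6153e-6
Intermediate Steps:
y = -73676
1/(y + n) = 1/(-73676 - 57639) = 1/(-131315) = -1/131315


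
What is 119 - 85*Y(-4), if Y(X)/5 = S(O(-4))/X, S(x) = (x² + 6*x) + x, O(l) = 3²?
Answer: 15419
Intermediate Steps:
O(l) = 9
S(x) = x² + 7*x
Y(X) = 720/X (Y(X) = 5*((9*(7 + 9))/X) = 5*((9*16)/X) = 5*(144/X) = 720/X)
119 - 85*Y(-4) = 119 - 61200/(-4) = 119 - 61200*(-1)/4 = 119 - 85*(-180) = 119 + 15300 = 15419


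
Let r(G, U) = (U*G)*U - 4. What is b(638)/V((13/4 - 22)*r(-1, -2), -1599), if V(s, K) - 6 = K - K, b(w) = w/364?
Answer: 319/1092 ≈ 0.29212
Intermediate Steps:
r(G, U) = -4 + G*U**2 (r(G, U) = (G*U)*U - 4 = G*U**2 - 4 = -4 + G*U**2)
b(w) = w/364 (b(w) = w*(1/364) = w/364)
V(s, K) = 6 (V(s, K) = 6 + (K - K) = 6 + 0 = 6)
b(638)/V((13/4 - 22)*r(-1, -2), -1599) = ((1/364)*638)/6 = (319/182)*(1/6) = 319/1092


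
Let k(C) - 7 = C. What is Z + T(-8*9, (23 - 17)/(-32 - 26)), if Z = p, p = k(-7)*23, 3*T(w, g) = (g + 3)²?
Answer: 2352/841 ≈ 2.7967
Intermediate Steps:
k(C) = 7 + C
T(w, g) = (3 + g)²/3 (T(w, g) = (g + 3)²/3 = (3 + g)²/3)
p = 0 (p = (7 - 7)*23 = 0*23 = 0)
Z = 0
Z + T(-8*9, (23 - 17)/(-32 - 26)) = 0 + (3 + (23 - 17)/(-32 - 26))²/3 = 0 + (3 + 6/(-58))²/3 = 0 + (3 + 6*(-1/58))²/3 = 0 + (3 - 3/29)²/3 = 0 + (84/29)²/3 = 0 + (⅓)*(7056/841) = 0 + 2352/841 = 2352/841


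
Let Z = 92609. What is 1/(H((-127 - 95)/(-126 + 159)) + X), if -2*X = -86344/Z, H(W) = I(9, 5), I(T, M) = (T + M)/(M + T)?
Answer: 92609/135781 ≈ 0.68205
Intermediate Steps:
I(T, M) = 1 (I(T, M) = (M + T)/(M + T) = 1)
H(W) = 1
X = 43172/92609 (X = -(-43172)/92609 = -½*(-86344/92609) = 43172/92609 ≈ 0.46618)
1/(H((-127 - 95)/(-126 + 159)) + X) = 1/(1 + 43172/92609) = 1/(135781/92609) = 92609/135781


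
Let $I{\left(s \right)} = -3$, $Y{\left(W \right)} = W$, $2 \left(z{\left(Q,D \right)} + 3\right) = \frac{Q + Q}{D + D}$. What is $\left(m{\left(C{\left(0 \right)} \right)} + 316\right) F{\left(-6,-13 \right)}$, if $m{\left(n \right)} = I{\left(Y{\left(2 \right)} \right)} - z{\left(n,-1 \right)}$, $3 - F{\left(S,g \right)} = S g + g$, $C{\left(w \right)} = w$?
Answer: $-19592$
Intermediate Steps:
$z{\left(Q,D \right)} = -3 + \frac{Q}{2 D}$ ($z{\left(Q,D \right)} = -3 + \frac{\left(Q + Q\right) \frac{1}{D + D}}{2} = -3 + \frac{2 Q \frac{1}{2 D}}{2} = -3 + \frac{Q \frac{1}{D}}{2} = -3 + \frac{Q}{2 D}$)
$F{\left(S,g \right)} = 3 - g - S g$ ($F{\left(S,g \right)} = 3 - \left(S g + g\right) = 3 - \left(g + S g\right) = 3 - g - S g$)
$m{\left(n \right)} = \frac{n}{2}$ ($m{\left(n \right)} = -3 - \left(-3 + \frac{n}{2 \left(-1\right)}\right) = -3 - \left(-3 + \frac{1}{2} n \left(-1\right)\right) = -3 - \left(-3 - \frac{n}{2}\right) = -3 + \left(3 + \frac{n}{2}\right) = \frac{n}{2}$)
$\left(m{\left(C{\left(0 \right)} \right)} + 316\right) F{\left(-6,-13 \right)} = \left(\frac{1}{2} \cdot 0 + 316\right) \left(3 - -13 - \left(-6\right) \left(-13\right)\right) = \left(0 + 316\right) \left(3 + 13 - 78\right) = 316 \left(-62\right) = -19592$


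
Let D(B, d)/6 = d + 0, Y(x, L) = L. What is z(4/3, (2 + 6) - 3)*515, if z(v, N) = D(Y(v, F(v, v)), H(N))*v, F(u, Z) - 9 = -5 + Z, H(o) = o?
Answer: 20600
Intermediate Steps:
F(u, Z) = 4 + Z (F(u, Z) = 9 + (-5 + Z) = 4 + Z)
D(B, d) = 6*d (D(B, d) = 6*(d + 0) = 6*d)
z(v, N) = 6*N*v (z(v, N) = (6*N)*v = 6*N*v)
z(4/3, (2 + 6) - 3)*515 = (6*((2 + 6) - 3)*(4/3))*515 = (6*(8 - 3)*(4*(⅓)))*515 = (6*5*(4/3))*515 = 40*515 = 20600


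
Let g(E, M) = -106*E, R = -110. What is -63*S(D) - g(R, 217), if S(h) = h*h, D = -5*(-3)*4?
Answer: -238460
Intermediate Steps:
D = 60 (D = 15*4 = 60)
S(h) = h²
-63*S(D) - g(R, 217) = -63*60² - (-106)*(-110) = -63*3600 - 1*11660 = -226800 - 11660 = -238460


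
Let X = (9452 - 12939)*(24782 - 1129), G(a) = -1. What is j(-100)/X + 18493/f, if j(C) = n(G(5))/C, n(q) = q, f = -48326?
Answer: -76263292895313/199291617979300 ≈ -0.38267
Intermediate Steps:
X = -82478011 (X = -3487*23653 = -82478011)
j(C) = -1/C
j(-100)/X + 18493/f = -1/(-100)/(-82478011) + 18493/(-48326) = -1*(-1/100)*(-1/82478011) + 18493*(-1/48326) = (1/100)*(-1/82478011) - 18493/48326 = -1/8247801100 - 18493/48326 = -76263292895313/199291617979300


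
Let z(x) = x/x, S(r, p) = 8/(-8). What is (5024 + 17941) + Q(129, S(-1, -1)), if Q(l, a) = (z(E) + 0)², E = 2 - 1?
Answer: 22966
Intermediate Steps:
S(r, p) = -1 (S(r, p) = 8*(-⅛) = -1)
E = 1
z(x) = 1
Q(l, a) = 1 (Q(l, a) = (1 + 0)² = 1² = 1)
(5024 + 17941) + Q(129, S(-1, -1)) = (5024 + 17941) + 1 = 22965 + 1 = 22966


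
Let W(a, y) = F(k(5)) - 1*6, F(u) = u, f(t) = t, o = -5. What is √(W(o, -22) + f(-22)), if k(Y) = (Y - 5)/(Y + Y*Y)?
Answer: 2*I*√7 ≈ 5.2915*I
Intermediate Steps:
k(Y) = (-5 + Y)/(Y + Y²)
W(a, y) = -6 (W(a, y) = (-5 + 5)/(5*(1 + 5)) - 1*6 = (⅕)*0/6 - 6 = (⅕)*(⅙)*0 - 6 = 0 - 6 = -6)
√(W(o, -22) + f(-22)) = √(-6 - 22) = √(-28) = 2*I*√7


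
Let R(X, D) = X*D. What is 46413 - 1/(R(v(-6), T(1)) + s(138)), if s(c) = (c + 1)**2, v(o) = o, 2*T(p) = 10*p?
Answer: 895353182/19291 ≈ 46413.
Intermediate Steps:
T(p) = 5*p (T(p) = (10*p)/2 = 5*p)
R(X, D) = D*X
s(c) = (1 + c)**2
46413 - 1/(R(v(-6), T(1)) + s(138)) = 46413 - 1/((5*1)*(-6) + (1 + 138)**2) = 46413 - 1/(5*(-6) + 139**2) = 46413 - 1/(-30 + 19321) = 46413 - 1/19291 = 895353182/19291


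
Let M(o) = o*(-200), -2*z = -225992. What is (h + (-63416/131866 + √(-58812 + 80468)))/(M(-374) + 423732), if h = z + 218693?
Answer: 21869219129/32869710356 + √5414/249266 ≈ 0.66563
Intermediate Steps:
z = 112996 (z = -½*(-225992) = 112996)
h = 331689 (h = 112996 + 218693 = 331689)
M(o) = -200*o
(h + (-63416/131866 + √(-58812 + 80468)))/(M(-374) + 423732) = (331689 + (-63416/131866 + √(-58812 + 80468)))/(-200*(-374) + 423732) = (331689 + (-63416*1/131866 + √21656))/(74800 + 423732) = (331689 + (-31708/65933 + 2*√5414))/498532 = (21869219129/65933 + 2*√5414)*(1/498532) = 21869219129/32869710356 + √5414/249266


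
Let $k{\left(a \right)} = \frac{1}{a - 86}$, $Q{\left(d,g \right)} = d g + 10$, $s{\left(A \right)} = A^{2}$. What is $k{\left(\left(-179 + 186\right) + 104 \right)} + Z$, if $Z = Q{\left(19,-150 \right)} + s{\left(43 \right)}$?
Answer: $- \frac{24774}{25} \approx -990.96$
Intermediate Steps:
$Q{\left(d,g \right)} = 10 + d g$
$k{\left(a \right)} = \frac{1}{-86 + a}$
$Z = -991$ ($Z = \left(10 + 19 \left(-150\right)\right) + 43^{2} = \left(10 - 2850\right) + 1849 = -2840 + 1849 = -991$)
$k{\left(\left(-179 + 186\right) + 104 \right)} + Z = \frac{1}{-86 + \left(\left(-179 + 186\right) + 104\right)} - 991 = \frac{1}{-86 + \left(7 + 104\right)} - 991 = \frac{1}{-86 + 111} - 991 = \frac{1}{25} - 991 = - \frac{24774}{25}$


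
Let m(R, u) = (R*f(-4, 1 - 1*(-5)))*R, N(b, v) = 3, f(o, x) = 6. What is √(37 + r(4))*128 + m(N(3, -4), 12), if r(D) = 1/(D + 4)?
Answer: 54 + 96*√66 ≈ 833.91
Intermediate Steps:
r(D) = 1/(4 + D)
m(R, u) = 6*R² (m(R, u) = (R*6)*R = (6*R)*R = 6*R²)
√(37 + r(4))*128 + m(N(3, -4), 12) = √(37 + 1/(4 + 4))*128 + 6*3² = √(37 + 1/8)*128 + 6*9 = √(37 + ⅛)*128 + 54 = √(297/8)*128 + 54 = (3*√66/4)*128 + 54 = 96*√66 + 54 = 54 + 96*√66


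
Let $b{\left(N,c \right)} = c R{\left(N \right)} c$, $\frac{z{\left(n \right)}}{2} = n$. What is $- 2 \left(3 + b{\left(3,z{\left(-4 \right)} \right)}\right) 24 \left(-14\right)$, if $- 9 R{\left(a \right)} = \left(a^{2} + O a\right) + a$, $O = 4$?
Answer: $-112672$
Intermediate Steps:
$z{\left(n \right)} = 2 n$
$R{\left(a \right)} = - \frac{5 a}{9} - \frac{a^{2}}{9}$ ($R{\left(a \right)} = - \frac{\left(a^{2} + 4 a\right) + a}{9} = - \frac{a^{2} + 5 a}{9} = - \frac{5 a}{9} - \frac{a^{2}}{9}$)
$b{\left(N,c \right)} = - \frac{N c^{2} \left(5 + N\right)}{9}$ ($b{\left(N,c \right)} = c \left(- \frac{N \left(5 + N\right)}{9}\right) c = - \frac{N c \left(5 + N\right)}{9} c = - \frac{N c^{2} \left(5 + N\right)}{9}$)
$- 2 \left(3 + b{\left(3,z{\left(-4 \right)} \right)}\right) 24 \left(-14\right) = - 2 \left(3 - \frac{\left(2 \left(-4\right)\right)^{2} \left(5 + 3\right)}{3}\right) 24 \left(-14\right) = - 2 \left(3 - \frac{1}{3} \left(-8\right)^{2} \cdot 8\right) 24 \left(-14\right) = - 2 \left(3 - \frac{1}{3} \cdot 64 \cdot 8\right) 24 \left(-14\right) = - 2 \left(3 - \frac{512}{3}\right) 24 \left(-14\right) = \left(-2\right) \left(- \frac{503}{3}\right) 24 \left(-14\right) = \frac{1006}{3} \cdot 24 \left(-14\right) = 8048 \left(-14\right) = -112672$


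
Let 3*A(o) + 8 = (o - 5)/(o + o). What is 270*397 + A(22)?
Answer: 14148745/132 ≈ 1.0719e+5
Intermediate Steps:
A(o) = -8/3 + (-5 + o)/(6*o) (A(o) = -8/3 + ((o - 5)/(o + o))/3 = -8/3 + ((-5 + o)/((2*o)))/3 = -8/3 + ((-5 + o)*(1/(2*o)))/3 = -8/3 + ((-5 + o)/(2*o))/3 = -8/3 + (-5 + o)/(6*o))
270*397 + A(22) = 270*397 + (⅚)*(-1 - 3*22)/22 = 107190 + (⅚)*(1/22)*(-1 - 66) = 107190 + (⅚)*(1/22)*(-67) = 107190 - 335/132 = 14148745/132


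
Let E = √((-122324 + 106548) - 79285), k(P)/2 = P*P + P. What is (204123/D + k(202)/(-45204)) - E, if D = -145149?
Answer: -1760927990/546776283 - I*√95061 ≈ -3.2206 - 308.32*I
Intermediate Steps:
k(P) = 2*P + 2*P² (k(P) = 2*(P*P + P) = 2*(P² + P) = 2*(P + P²) = 2*P + 2*P²)
E = I*√95061 (E = √(-15776 - 79285) = √(-95061) = I*√95061 ≈ 308.32*I)
(204123/D + k(202)/(-45204)) - E = (204123/(-145149) + (2*202*(1 + 202))/(-45204)) - I*√95061 = (204123*(-1/145149) + (2*202*203)*(-1/45204)) - I*√95061 = (-68041/48383 + 82012*(-1/45204)) - I*√95061 = (-68041/48383 - 20503/11301) - I*√95061 = -1760927990/546776283 - I*√95061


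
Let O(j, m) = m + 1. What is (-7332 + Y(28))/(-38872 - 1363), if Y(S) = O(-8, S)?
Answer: 7303/40235 ≈ 0.18151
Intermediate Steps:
O(j, m) = 1 + m
Y(S) = 1 + S
(-7332 + Y(28))/(-38872 - 1363) = (-7332 + (1 + 28))/(-38872 - 1363) = (-7332 + 29)/(-40235) = -7303*(-1/40235) = 7303/40235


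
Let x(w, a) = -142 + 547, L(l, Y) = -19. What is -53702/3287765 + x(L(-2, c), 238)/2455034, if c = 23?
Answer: -130508691043/8071574859010 ≈ -0.016169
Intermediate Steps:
x(w, a) = 405
-53702/3287765 + x(L(-2, c), 238)/2455034 = -53702/3287765 + 405/2455034 = -130508691043/8071574859010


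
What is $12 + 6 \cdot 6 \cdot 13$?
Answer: $480$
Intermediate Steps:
$12 + 6 \cdot 6 \cdot 13 = 12 + 36 \cdot 13 = 12 + 468 = 480$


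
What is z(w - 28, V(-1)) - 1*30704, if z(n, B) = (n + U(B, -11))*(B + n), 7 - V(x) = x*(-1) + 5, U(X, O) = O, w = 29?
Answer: -30724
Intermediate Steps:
V(x) = 2 + x (V(x) = 7 - (x*(-1) + 5) = 7 - (-x + 5) = 7 - (5 - x) = 7 + (-5 + x) = 2 + x)
z(n, B) = (-11 + n)*(B + n) (z(n, B) = (n - 11)*(B + n) = (-11 + n)*(B + n))
z(w - 28, V(-1)) - 1*30704 = ((29 - 28)² - 11*(2 - 1) - 11*(29 - 28) + (2 - 1)*(29 - 28)) - 1*30704 = (1² - 11*1 - 11*1 + 1*1) - 30704 = (1 - 11 - 11 + 1) - 30704 = -20 - 30704 = -30724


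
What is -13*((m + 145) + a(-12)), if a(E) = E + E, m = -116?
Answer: -65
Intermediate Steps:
a(E) = 2*E
-13*((m + 145) + a(-12)) = -13*((-116 + 145) + 2*(-12)) = -13*(29 - 24) = -13*5 = -65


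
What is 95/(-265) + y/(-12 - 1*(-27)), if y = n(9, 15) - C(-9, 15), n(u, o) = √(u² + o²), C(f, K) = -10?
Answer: 49/159 + √34/5 ≈ 1.4744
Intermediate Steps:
n(u, o) = √(o² + u²)
y = 10 + 3*√34 (y = √(15² + 9²) - 1*(-10) = √(225 + 81) + 10 = √306 + 10 = 3*√34 + 10 = 10 + 3*√34 ≈ 27.493)
95/(-265) + y/(-12 - 1*(-27)) = 95/(-265) + (10 + 3*√34)/(-12 - 1*(-27)) = 95*(-1/265) + (10 + 3*√34)/(-12 + 27) = -19/53 + (10 + 3*√34)/15 = -19/53 + (10 + 3*√34)*(1/15) = -19/53 + (⅔ + √34/5) = 49/159 + √34/5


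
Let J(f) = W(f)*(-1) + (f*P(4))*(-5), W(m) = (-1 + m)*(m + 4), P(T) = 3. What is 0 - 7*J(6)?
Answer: 980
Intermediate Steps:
W(m) = (-1 + m)*(4 + m)
J(f) = 4 - f**2 - 18*f (J(f) = (-4 + f**2 + 3*f)*(-1) + (f*3)*(-5) = (4 - f**2 - 3*f) + (3*f)*(-5) = (4 - f**2 - 3*f) - 15*f = 4 - f**2 - 18*f)
0 - 7*J(6) = 0 - 7*(4 - 1*6**2 - 18*6) = 0 - 7*(4 - 1*36 - 108) = 0 - 7*(4 - 36 - 108) = 0 - 7*(-140) = 0 + 980 = 980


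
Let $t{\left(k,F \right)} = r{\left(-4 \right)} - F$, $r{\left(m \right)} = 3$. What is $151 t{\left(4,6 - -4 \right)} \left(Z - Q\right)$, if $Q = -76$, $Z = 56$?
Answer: $-139524$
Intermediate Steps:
$t{\left(k,F \right)} = 3 - F$
$151 t{\left(4,6 - -4 \right)} \left(Z - Q\right) = 151 \left(3 - \left(6 - -4\right)\right) \left(56 - -76\right) = 151 \left(3 - \left(6 + 4\right)\right) \left(56 + 76\right) = 151 \left(3 - 10\right) 132 = 151 \left(-7\right) 132 = \left(-1057\right) 132 = -139524$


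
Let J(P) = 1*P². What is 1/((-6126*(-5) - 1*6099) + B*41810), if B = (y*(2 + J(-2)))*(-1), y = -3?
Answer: 1/777111 ≈ 1.2868e-6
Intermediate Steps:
J(P) = P²
B = 18 (B = -3*(2 + (-2)²)*(-1) = -3*(2 + 4)*(-1) = -3*6*(-1) = -18*(-1) = 18)
1/((-6126*(-5) - 1*6099) + B*41810) = 1/((-6126*(-5) - 1*6099) + 18*41810) = 1/((30630 - 6099) + 752580) = 1/(24531 + 752580) = 1/777111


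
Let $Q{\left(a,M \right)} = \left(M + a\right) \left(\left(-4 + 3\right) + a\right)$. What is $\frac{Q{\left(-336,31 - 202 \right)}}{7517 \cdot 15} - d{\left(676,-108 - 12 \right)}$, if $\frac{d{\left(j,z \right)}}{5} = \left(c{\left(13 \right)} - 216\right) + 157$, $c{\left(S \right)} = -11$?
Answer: $\frac{13211703}{37585} \approx 351.52$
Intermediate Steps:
$Q{\left(a,M \right)} = \left(-1 + a\right) \left(M + a\right)$ ($Q{\left(a,M \right)} = \left(M + a\right) \left(-1 + a\right) = \left(-1 + a\right) \left(M + a\right)$)
$d{\left(j,z \right)} = -350$ ($d{\left(j,z \right)} = 5 \left(\left(-11 - 216\right) + 157\right) = 5 \left(-227 + 157\right) = 5 \left(-70\right) = -350$)
$\frac{Q{\left(-336,31 - 202 \right)}}{7517 \cdot 15} - d{\left(676,-108 - 12 \right)} = \frac{\left(-336\right)^{2} - \left(31 - 202\right) - -336 + \left(31 - 202\right) \left(-336\right)}{7517 \cdot 15} - -350 = \frac{112896 - \left(31 - 202\right) + 336 + \left(31 - 202\right) \left(-336\right)}{112755} + 350 = \left(112896 - -171 + 336 - -57456\right) \frac{1}{112755} + 350 = \left(112896 + 171 + 336 + 57456\right) \frac{1}{112755} + 350 = 170859 \cdot \frac{1}{112755} + 350 = \frac{56953}{37585} + 350 = \frac{13211703}{37585}$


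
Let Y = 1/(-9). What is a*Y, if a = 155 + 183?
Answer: -338/9 ≈ -37.556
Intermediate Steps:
Y = -⅑ ≈ -0.11111
a = 338
a*Y = 338*(-⅑) = -338/9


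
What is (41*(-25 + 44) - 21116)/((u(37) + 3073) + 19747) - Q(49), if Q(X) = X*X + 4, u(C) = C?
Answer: -18330474/7619 ≈ -2405.9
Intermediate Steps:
Q(X) = 4 + X² (Q(X) = X² + 4 = 4 + X²)
(41*(-25 + 44) - 21116)/((u(37) + 3073) + 19747) - Q(49) = (41*(-25 + 44) - 21116)/((37 + 3073) + 19747) - (4 + 49²) = (41*19 - 21116)/(3110 + 19747) - (4 + 2401) = (779 - 21116)/22857 - 1*2405 = -20337*1/22857 - 2405 = -6779/7619 - 2405 = -18330474/7619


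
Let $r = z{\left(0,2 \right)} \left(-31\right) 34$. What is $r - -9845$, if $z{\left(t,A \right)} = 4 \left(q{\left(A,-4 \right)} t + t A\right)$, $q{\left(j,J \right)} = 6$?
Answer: $9845$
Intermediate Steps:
$z{\left(t,A \right)} = 24 t + 4 A t$ ($z{\left(t,A \right)} = 4 \left(6 t + t A\right) = 4 \left(6 t + A t\right) = 24 t + 4 A t$)
$r = 0$ ($r = 4 \cdot 0 \left(6 + 2\right) \left(-31\right) 34 = 4 \cdot 0 \cdot 8 \left(-31\right) 34 = 0 \left(-31\right) 34 = 0 \cdot 34 = 0$)
$r - -9845 = 0 - -9845 = 0 + 9845 = 9845$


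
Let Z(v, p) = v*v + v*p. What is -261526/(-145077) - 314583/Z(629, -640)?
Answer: 1282385305/27129399 ≈ 47.269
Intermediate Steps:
Z(v, p) = v² + p*v
-261526/(-145077) - 314583/Z(629, -640) = -261526/(-145077) - 314583*1/(629*(-640 + 629)) = -261526*(-1/145077) - 314583/(629*(-11)) = 261526/145077 - 314583/(-6919) = 261526/145077 - 314583*(-1/6919) = 261526/145077 + 314583/6919 = 1282385305/27129399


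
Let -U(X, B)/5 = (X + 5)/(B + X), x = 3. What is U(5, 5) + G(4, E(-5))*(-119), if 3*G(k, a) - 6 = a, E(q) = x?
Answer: -362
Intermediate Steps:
U(X, B) = -5*(5 + X)/(B + X) (U(X, B) = -5*(X + 5)/(B + X) = -5*(5 + X)/(B + X))
E(q) = 3
G(k, a) = 2 + a/3
U(5, 5) + G(4, E(-5))*(-119) = 5*(-5 - 1*5)/(5 + 5) + (2 + (1/3)*3)*(-119) = 5*(-5 - 5)/10 + (2 + 1)*(-119) = 5*(1/10)*(-10) + 3*(-119) = -5 - 357 = -362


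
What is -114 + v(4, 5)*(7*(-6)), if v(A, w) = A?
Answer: -282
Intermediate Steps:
-114 + v(4, 5)*(7*(-6)) = -114 + 4*(7*(-6)) = -114 + 4*(-42) = -114 - 168 = -282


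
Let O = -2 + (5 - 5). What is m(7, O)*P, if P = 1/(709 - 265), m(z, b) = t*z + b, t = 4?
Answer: 13/222 ≈ 0.058559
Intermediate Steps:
O = -2 (O = -2 + 0 = -2)
m(z, b) = b + 4*z (m(z, b) = 4*z + b = b + 4*z)
P = 1/444 ≈ 0.0022523
m(7, O)*P = (-2 + 4*7)*(1/444) = (-2 + 28)*(1/444) = 26*(1/444) = 13/222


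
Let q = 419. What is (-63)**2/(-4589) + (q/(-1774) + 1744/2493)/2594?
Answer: -45523669135831/52645823502012 ≈ -0.86472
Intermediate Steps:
(-63)**2/(-4589) + (q/(-1774) + 1744/2493)/2594 = (-63)**2/(-4589) + (419/(-1774) + 1744/2493)/2594 = 3969*(-1/4589) + (419*(-1/1774) + 1744*(1/2493))*(1/2594) = -3969/4589 + (-419/1774 + 1744/2493)*(1/2594) = -3969/4589 + (2049289/4422582)*(1/2594) = -3969/4589 + 2049289/11472177708 = -45523669135831/52645823502012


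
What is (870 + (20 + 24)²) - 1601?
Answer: 1205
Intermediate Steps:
(870 + (20 + 24)²) - 1601 = (870 + 44²) - 1601 = (870 + 1936) - 1601 = 2806 - 1601 = 1205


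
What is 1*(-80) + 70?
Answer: -10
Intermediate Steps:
1*(-80) + 70 = -80 + 70 = -10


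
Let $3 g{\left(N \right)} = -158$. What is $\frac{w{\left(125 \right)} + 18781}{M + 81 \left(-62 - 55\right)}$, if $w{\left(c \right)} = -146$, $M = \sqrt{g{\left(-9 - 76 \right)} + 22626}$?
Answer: $- \frac{529811685}{269372867} - \frac{37270 \sqrt{50790}}{269372867} \approx -1.998$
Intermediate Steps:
$g{\left(N \right)} = - \frac{158}{3}$ ($g{\left(N \right)} = \frac{1}{3} \left(-158\right) = - \frac{158}{3}$)
$M = \frac{2 \sqrt{50790}}{3}$ ($M = \sqrt{- \frac{158}{3} + 22626} = \sqrt{\frac{67720}{3}} = \frac{2 \sqrt{50790}}{3} \approx 150.24$)
$\frac{w{\left(125 \right)} + 18781}{M + 81 \left(-62 - 55\right)} = \frac{-146 + 18781}{\frac{2 \sqrt{50790}}{3} + 81 \left(-62 - 55\right)} = \frac{18635}{\frac{2 \sqrt{50790}}{3} + 81 \left(-117\right)} = \frac{18635}{\frac{2 \sqrt{50790}}{3} - 9477} = \frac{18635}{-9477 + \frac{2 \sqrt{50790}}{3}}$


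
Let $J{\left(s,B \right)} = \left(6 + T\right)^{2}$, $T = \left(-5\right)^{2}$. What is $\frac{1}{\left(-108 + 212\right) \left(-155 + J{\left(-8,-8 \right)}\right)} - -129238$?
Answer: $\frac{10833246113}{83824} \approx 1.2924 \cdot 10^{5}$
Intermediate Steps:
$T = 25$
$J{\left(s,B \right)} = 961$ ($J{\left(s,B \right)} = \left(6 + 25\right)^{2} = 31^{2} = 961$)
$\frac{1}{\left(-108 + 212\right) \left(-155 + J{\left(-8,-8 \right)}\right)} - -129238 = \frac{1}{\left(-108 + 212\right) \left(-155 + 961\right)} - -129238 = \frac{1}{104 \cdot 806} + 129238 = \frac{1}{83824} + 129238 = \frac{10833246113}{83824}$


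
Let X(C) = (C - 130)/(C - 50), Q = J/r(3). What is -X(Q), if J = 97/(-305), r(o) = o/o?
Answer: -39747/15347 ≈ -2.5899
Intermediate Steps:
r(o) = 1
J = -97/305 (J = 97*(-1/305) = -97/305 ≈ -0.31803)
Q = -97/305 (Q = -97/305/1 = -97/305*1 = -97/305 ≈ -0.31803)
X(C) = (-130 + C)/(-50 + C)
-X(Q) = -(-130 - 97/305)/(-50 - 97/305) = -(-39747)/((-15347/305)*305) = -(-305)*(-39747)/(15347*305) = -1*39747/15347 = -39747/15347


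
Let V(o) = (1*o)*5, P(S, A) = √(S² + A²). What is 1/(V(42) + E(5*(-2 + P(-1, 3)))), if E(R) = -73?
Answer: 1/137 ≈ 0.0072993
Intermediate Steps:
P(S, A) = √(A² + S²)
V(o) = 5*o (V(o) = o*5 = 5*o)
1/(V(42) + E(5*(-2 + P(-1, 3)))) = 1/(5*42 - 73) = 1/(210 - 73) = 1/137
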